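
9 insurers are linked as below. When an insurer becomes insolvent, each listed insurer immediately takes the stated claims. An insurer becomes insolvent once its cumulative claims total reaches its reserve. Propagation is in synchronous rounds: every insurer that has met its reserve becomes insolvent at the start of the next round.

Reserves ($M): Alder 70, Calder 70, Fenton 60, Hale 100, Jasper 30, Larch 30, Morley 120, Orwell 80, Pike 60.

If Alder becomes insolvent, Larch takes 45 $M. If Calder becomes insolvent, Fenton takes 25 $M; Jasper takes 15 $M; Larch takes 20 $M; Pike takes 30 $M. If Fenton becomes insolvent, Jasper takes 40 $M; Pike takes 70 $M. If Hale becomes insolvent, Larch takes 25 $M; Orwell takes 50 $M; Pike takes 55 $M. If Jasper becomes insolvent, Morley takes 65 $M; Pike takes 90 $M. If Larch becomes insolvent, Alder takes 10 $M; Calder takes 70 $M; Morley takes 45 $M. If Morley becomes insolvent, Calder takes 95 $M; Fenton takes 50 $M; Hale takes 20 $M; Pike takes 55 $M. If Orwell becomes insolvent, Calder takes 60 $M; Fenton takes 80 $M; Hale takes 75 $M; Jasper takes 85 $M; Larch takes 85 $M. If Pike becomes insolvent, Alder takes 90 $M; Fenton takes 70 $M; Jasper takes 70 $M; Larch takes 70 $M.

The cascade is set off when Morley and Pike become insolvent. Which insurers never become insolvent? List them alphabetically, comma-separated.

Hale, Orwell

Round 1 — Morley, Pike become insolvent (initial).
  Alder: +90 → 90 ≥ 70
  Calder: +95 → 95 ≥ 70
  Fenton: +50+70 → 120 ≥ 60
  Hale: +20 → 20 < 100
  Jasper: +70 → 70 ≥ 30
  Larch: +70 → 70 ≥ 30
Round 2 — Alder, Calder, Fenton, Jasper, Larch become insolvent.
No further insolvencies.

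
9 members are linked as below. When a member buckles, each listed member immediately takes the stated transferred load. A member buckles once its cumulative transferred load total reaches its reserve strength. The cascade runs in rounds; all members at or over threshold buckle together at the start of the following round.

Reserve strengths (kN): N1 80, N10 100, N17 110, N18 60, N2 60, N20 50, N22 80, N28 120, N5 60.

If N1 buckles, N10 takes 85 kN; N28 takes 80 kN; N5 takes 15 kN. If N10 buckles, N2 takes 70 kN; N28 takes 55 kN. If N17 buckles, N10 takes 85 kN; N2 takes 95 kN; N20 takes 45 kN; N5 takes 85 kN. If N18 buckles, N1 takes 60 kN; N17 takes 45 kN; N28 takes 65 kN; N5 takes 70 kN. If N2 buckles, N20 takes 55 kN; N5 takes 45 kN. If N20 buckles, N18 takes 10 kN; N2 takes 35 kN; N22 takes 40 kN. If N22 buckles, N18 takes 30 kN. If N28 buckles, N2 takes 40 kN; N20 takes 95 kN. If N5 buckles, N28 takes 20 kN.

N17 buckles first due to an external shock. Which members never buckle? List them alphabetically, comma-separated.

N1, N10, N18, N22, N28

Round 1 — N17 buckles (initial).
  N10: +85 → 85 < 100
  N2: +95 → 95 ≥ 60
  N20: +45 → 45 < 50
  N5: +85 → 85 ≥ 60
Round 2 — N2, N5 buckle.
  N20: +55 → 100 ≥ 50
  N28: +20 → 20 < 120
Round 3 — N20 buckles.
  N18: +10 → 10 < 60
  N22: +40 → 40 < 80
No further bucklings.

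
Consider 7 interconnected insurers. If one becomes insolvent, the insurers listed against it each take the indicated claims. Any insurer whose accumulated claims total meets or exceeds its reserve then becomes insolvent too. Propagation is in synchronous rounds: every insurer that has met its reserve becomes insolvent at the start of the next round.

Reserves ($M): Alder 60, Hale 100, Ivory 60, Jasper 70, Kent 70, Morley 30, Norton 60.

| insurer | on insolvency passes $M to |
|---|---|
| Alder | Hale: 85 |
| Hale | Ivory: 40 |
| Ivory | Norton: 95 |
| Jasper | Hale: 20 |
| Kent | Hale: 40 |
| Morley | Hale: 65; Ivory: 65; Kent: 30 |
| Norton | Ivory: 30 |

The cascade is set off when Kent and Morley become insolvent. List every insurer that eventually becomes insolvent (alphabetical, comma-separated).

Hale, Ivory, Kent, Morley, Norton

Round 1 — Kent, Morley become insolvent (initial).
  Hale: +40+65 → 105 ≥ 100
  Ivory: +65 → 65 ≥ 60
Round 2 — Hale, Ivory become insolvent.
  Norton: +95 → 95 ≥ 60
Round 3 — Norton becomes insolvent.
No further insolvencies.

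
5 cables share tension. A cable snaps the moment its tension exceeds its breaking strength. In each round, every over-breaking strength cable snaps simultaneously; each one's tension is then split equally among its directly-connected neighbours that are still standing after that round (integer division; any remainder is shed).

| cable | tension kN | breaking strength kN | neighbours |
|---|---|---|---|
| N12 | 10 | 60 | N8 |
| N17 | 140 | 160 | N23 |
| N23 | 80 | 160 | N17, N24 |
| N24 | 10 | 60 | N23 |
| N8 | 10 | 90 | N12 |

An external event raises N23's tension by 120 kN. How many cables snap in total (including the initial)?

Round 1 — N23 at 200 > 160. N23 snaps.
  N23 sheds 200 kN to N17, N24: 100 each.
    N17: 140+100 = 240 > 160
    N24: 10+100 = 110 > 60
Round 2 — N17, N24 snap.
  N17 sheds 240 kN: no online neighbours, lost.
  N24 sheds 110 kN: no online neighbours, lost.
No further breaks.

3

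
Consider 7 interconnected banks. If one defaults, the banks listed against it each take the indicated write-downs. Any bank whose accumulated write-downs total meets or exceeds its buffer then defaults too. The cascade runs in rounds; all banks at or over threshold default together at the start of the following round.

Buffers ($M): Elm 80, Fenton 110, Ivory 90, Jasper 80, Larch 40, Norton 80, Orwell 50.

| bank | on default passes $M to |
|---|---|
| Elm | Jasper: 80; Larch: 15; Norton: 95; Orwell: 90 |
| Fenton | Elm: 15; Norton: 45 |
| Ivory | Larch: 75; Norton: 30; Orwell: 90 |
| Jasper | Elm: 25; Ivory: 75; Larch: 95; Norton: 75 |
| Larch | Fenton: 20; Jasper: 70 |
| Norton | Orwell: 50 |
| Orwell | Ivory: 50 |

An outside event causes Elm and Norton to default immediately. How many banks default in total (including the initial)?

Round 1 — Elm, Norton default (initial).
  Jasper: +80 → 80 ≥ 80
  Larch: +15 → 15 < 40
  Orwell: +90+50 → 140 ≥ 50
Round 2 — Jasper, Orwell default.
  Ivory: +75+50 → 125 ≥ 90
  Larch: +95 → 110 ≥ 40
Round 3 — Ivory, Larch default.
  Fenton: +20 → 20 < 110
No further defaults.

6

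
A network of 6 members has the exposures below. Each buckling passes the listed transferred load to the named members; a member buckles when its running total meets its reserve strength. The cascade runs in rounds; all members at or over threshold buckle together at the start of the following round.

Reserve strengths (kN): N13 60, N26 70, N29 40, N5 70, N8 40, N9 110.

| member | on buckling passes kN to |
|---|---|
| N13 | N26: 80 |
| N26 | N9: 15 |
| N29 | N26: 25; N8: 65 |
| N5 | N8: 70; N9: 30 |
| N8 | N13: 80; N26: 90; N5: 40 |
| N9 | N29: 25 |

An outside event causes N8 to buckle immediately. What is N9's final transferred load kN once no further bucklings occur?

15

Round 1 — N8 buckles (initial).
  N13: +80 → 80 ≥ 60
  N26: +90 → 90 ≥ 70
  N5: +40 → 40 < 70
Round 2 — N13, N26 buckle.
  N9: +15 → 15 < 110
No further bucklings.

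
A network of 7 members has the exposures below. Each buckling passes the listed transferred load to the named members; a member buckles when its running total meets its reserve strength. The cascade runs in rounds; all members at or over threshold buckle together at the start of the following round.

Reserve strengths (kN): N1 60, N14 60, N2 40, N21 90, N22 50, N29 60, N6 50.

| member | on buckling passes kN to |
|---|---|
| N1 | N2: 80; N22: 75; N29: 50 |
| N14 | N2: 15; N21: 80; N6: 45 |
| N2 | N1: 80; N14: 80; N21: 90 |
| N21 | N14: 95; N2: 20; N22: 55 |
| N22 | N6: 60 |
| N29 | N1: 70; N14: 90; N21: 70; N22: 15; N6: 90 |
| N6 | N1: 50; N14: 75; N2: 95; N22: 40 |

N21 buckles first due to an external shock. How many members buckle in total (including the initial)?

Round 1 — N21 buckles (initial).
  N14: +95 → 95 ≥ 60
  N2: +20 → 20 < 40
  N22: +55 → 55 ≥ 50
Round 2 — N14, N22 buckle.
  N2: +15 → 35 < 40
  N6: +45+60 → 105 ≥ 50
Round 3 — N6 buckles.
  N1: +50 → 50 < 60
  N2: +95 → 130 ≥ 40
Round 4 — N2 buckles.
  N1: +80 → 130 ≥ 60
Round 5 — N1 buckles.
  N29: +50 → 50 < 60
No further bucklings.

6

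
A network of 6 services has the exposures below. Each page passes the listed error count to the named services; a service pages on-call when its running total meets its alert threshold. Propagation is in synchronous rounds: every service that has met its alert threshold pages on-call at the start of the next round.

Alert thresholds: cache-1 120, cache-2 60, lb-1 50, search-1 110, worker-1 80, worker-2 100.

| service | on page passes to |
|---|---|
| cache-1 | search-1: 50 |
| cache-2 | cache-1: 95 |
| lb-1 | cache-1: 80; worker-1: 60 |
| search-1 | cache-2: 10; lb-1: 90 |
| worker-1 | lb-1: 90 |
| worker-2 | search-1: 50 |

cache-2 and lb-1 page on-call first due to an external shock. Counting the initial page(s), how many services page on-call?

3

Round 1 — cache-2, lb-1 page on-call (initial).
  cache-1: +95+80 → 175 ≥ 120
  worker-1: +60 → 60 < 80
Round 2 — cache-1 pages on-call.
  search-1: +50 → 50 < 110
No further pages.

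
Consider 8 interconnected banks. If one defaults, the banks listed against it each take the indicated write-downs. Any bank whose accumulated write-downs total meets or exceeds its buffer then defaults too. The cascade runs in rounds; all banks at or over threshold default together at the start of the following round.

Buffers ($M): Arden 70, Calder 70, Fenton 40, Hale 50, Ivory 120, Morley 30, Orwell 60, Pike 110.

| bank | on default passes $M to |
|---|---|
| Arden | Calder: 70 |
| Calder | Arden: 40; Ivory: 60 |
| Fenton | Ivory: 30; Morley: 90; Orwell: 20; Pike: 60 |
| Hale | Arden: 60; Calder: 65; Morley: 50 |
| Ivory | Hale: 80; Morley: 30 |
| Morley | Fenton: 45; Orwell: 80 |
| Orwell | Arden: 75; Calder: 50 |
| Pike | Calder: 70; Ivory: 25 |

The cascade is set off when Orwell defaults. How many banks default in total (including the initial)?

Round 1 — Orwell defaults (initial).
  Arden: +75 → 75 ≥ 70
  Calder: +50 → 50 < 70
Round 2 — Arden defaults.
  Calder: +70 → 120 ≥ 70
Round 3 — Calder defaults.
  Ivory: +60 → 60 < 120
No further defaults.

3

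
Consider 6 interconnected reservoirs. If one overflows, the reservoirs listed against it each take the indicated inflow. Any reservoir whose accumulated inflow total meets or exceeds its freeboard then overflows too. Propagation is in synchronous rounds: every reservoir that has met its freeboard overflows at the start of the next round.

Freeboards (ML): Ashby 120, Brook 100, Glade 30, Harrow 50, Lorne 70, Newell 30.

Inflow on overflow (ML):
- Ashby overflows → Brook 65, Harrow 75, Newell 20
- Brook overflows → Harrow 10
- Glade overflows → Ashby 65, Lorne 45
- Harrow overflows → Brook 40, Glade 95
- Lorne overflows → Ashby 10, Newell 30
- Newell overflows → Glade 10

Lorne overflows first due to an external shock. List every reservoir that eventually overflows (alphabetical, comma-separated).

Lorne, Newell

Round 1 — Lorne overflows (initial).
  Ashby: +10 → 10 < 120
  Newell: +30 → 30 ≥ 30
Round 2 — Newell overflows.
  Glade: +10 → 10 < 30
No further overflows.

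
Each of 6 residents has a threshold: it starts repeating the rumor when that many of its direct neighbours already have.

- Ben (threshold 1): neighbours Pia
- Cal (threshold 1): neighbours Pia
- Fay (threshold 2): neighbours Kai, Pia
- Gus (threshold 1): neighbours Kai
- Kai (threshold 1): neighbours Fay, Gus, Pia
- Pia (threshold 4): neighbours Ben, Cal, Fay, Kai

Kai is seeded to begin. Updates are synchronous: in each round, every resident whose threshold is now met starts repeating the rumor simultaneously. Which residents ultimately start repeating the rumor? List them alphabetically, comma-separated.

Round 1 — Kai starts repeating the rumor (initial).
Round 2 — checking thresholds:
  Fay: 1 of 2 neighbours < 2, not yet.
  Gus: 1 of 1 neighbours ≥ 1, starts repeating the rumor.
  Pia: 1 of 4 neighbours < 4, not yet.
Round 3 — no new spreads; cascade stops.

Gus, Kai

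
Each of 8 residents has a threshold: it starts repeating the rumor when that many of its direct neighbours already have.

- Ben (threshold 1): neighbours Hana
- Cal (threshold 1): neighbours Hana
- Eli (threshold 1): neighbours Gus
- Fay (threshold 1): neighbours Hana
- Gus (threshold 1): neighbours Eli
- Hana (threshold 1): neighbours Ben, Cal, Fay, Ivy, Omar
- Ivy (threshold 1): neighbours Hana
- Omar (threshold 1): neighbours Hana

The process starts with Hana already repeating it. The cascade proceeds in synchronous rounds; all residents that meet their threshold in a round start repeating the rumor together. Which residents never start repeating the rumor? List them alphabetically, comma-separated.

Round 1 — Hana starts repeating the rumor (initial).
Round 2 — checking thresholds:
  Ben: 1 of 1 neighbours ≥ 1, starts repeating the rumor.
  Cal: 1 of 1 neighbours ≥ 1, starts repeating the rumor.
  Fay: 1 of 1 neighbours ≥ 1, starts repeating the rumor.
  Ivy: 1 of 1 neighbours ≥ 1, starts repeating the rumor.
  Omar: 1 of 1 neighbours ≥ 1, starts repeating the rumor.
Round 3 — no new spreads; cascade stops.

Eli, Gus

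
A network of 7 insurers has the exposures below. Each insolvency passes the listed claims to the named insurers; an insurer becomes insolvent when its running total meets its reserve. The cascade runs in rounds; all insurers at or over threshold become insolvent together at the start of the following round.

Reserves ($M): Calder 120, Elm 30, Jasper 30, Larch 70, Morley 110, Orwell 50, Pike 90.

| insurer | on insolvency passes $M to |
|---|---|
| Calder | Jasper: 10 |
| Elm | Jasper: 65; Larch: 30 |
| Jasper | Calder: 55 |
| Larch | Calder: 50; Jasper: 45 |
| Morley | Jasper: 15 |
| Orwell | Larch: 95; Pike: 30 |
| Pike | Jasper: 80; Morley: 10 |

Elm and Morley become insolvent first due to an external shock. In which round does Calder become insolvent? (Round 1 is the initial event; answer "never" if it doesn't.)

never

Round 1 — Elm, Morley become insolvent (initial).
  Jasper: +65+15 → 80 ≥ 30
  Larch: +30 → 30 < 70
Round 2 — Jasper becomes insolvent.
  Calder: +55 → 55 < 120
No further insolvencies.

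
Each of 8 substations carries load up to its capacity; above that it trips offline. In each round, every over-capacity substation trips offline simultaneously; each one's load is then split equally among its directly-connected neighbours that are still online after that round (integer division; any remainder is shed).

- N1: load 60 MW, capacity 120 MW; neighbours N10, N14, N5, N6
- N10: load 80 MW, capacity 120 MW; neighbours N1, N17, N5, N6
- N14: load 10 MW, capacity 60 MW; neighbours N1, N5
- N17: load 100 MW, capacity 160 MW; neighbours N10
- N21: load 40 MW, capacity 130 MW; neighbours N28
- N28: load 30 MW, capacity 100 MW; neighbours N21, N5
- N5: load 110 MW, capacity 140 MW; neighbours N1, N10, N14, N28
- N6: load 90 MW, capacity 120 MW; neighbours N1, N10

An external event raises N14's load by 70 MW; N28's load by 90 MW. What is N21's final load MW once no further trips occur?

Round 1 — N14 at 80 > 60; N28 at 120 > 100. N14, N28 trip offline.
  N14 sheds 80 MW to N1, N5: 40 each.
    N1: 60+40 = 100 ≤ 120
    N5: 110+40 = 150 > 140
  N28 sheds 120 MW to N21, N5: 60 each.
    N21: 40+60 = 100 ≤ 130
    N5: 150+60 = 210 > 140
Round 2 — N5 trips offline.
  N5 sheds 210 MW to N1, N10: 105 each.
    N1: 100+105 = 205 > 120
    N10: 80+105 = 185 > 120
Round 3 — N1, N10 trip offline.
  N1 sheds 205 MW to N6: 205 each.
    N6: 90+205 = 295 > 120
  N10 sheds 185 MW to N17, N6: 92 each (1 lost).
    N17: 100+92 = 192 > 160
    N6: 295+92 = 387 > 120
Round 4 — N17, N6 trip offline.
  N17 sheds 192 MW: no online neighbours, lost.
  N6 sheds 387 MW: no online neighbours, lost.
No further trips.

100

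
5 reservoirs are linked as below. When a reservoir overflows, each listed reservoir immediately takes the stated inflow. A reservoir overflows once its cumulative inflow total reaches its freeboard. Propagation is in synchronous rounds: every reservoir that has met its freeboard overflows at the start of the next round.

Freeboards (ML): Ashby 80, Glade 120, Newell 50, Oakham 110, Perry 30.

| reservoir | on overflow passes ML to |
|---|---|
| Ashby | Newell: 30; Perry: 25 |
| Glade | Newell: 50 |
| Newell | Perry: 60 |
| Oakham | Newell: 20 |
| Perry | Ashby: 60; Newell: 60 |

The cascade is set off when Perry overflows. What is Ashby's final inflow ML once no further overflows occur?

Round 1 — Perry overflows (initial).
  Ashby: +60 → 60 < 80
  Newell: +60 → 60 ≥ 50
Round 2 — Newell overflows.
No further overflows.

60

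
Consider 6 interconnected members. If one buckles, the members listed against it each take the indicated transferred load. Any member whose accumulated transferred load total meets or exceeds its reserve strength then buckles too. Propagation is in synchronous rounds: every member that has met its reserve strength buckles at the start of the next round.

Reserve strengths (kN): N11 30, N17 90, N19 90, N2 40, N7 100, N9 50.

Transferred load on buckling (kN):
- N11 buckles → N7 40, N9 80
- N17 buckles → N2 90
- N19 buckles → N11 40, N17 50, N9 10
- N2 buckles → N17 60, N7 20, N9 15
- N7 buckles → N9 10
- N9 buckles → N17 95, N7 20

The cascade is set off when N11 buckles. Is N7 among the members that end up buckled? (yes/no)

no

Round 1 — N11 buckles (initial).
  N7: +40 → 40 < 100
  N9: +80 → 80 ≥ 50
Round 2 — N9 buckles.
  N17: +95 → 95 ≥ 90
  N7: +20 → 60 < 100
Round 3 — N17 buckles.
  N2: +90 → 90 ≥ 40
Round 4 — N2 buckles.
  N7: +20 → 80 < 100
No further bucklings.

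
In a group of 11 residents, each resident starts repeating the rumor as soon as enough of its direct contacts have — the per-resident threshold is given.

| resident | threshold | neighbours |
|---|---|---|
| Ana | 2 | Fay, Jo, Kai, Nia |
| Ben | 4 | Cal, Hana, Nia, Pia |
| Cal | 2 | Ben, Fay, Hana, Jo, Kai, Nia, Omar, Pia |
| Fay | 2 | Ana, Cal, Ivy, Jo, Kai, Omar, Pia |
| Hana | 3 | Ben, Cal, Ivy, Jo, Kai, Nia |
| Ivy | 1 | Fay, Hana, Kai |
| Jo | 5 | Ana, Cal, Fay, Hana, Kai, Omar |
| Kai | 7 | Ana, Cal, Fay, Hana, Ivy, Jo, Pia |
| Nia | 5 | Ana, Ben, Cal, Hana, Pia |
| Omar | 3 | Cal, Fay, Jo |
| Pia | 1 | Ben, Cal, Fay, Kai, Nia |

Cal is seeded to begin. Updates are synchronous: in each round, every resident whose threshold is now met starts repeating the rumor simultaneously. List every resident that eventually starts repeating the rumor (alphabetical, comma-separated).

Round 1 — Cal starts repeating the rumor (initial).
Round 2 — checking thresholds:
  Ben: 1 of 4 neighbours < 4, below threshold.
  Fay: 1 of 7 neighbours < 2, below threshold.
  Hana: 1 of 6 neighbours < 3, below threshold.
  Jo: 1 of 6 neighbours < 5, below threshold.
  Kai: 1 of 7 neighbours < 7, below threshold.
  Nia: 1 of 5 neighbours < 5, below threshold.
  Omar: 1 of 3 neighbours < 3, below threshold.
  Pia: 1 of 5 neighbours ≥ 1, starts repeating the rumor.
Round 3 — checking thresholds:
  Ben: 2 of 4 neighbours < 4, below threshold.
  Fay: 2 of 7 neighbours ≥ 2, starts repeating the rumor.
  Hana: 1 of 6 neighbours < 3, below threshold.
  Jo: 1 of 6 neighbours < 5, below threshold.
  Kai: 2 of 7 neighbours < 7, below threshold.
  Nia: 2 of 5 neighbours < 5, below threshold.
  Omar: 1 of 3 neighbours < 3, below threshold.
Round 4 — checking thresholds:
  Ana: 1 of 4 neighbours < 2, below threshold.
  Ben: 2 of 4 neighbours < 4, below threshold.
  Hana: 1 of 6 neighbours < 3, below threshold.
  Ivy: 1 of 3 neighbours ≥ 1, starts repeating the rumor.
  Jo: 2 of 6 neighbours < 5, below threshold.
  Kai: 3 of 7 neighbours < 7, below threshold.
  Nia: 2 of 5 neighbours < 5, below threshold.
  Omar: 2 of 3 neighbours < 3, below threshold.
Round 5 — no new spreads; cascade stops.

Cal, Fay, Ivy, Pia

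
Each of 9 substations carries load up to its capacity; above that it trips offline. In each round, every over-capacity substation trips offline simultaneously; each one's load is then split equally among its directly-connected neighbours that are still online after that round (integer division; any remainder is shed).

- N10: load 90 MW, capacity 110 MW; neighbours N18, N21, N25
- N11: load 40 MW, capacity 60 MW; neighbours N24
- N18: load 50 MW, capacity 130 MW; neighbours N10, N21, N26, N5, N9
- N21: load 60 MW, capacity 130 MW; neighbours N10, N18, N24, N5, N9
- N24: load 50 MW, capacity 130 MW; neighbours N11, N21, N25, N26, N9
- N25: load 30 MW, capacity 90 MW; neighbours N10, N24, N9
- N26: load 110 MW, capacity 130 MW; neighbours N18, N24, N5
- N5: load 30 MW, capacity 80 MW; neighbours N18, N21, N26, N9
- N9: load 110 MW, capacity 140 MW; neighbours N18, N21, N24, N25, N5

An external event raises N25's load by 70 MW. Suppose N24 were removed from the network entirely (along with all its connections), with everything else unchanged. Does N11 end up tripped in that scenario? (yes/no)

no

With N24 removed:
Round 1 — N25 at 100 > 90. N25 trips offline.
  N25 sheds 100 MW to N10, N9: 50 each.
    N10: 90+50 = 140 > 110
    N9: 110+50 = 160 > 140
Round 2 — N10, N9 trip offline.
  N10 sheds 140 MW to N18, N21: 70 each.
    N18: 50+70 = 120 ≤ 130
    N21: 60+70 = 130 ≤ 130
  N9 sheds 160 MW to N18, N21, N5: 53 each (1 lost).
    N18: 120+53 = 173 > 130
    N21: 130+53 = 183 > 130
    N5: 30+53 = 83 > 80
Round 3 — N18, N21, N5 trip offline.
  N18 sheds 173 MW to N26: 173 each.
    N26: 110+173 = 283 > 130
  N21 sheds 183 MW: no online neighbours, lost.
  N5 sheds 83 MW to N26: 83 each.
    N26: 283+83 = 366 > 130
Round 4 — N26 trips offline.
  N26 sheds 366 MW: no online neighbours, lost.
No further trips.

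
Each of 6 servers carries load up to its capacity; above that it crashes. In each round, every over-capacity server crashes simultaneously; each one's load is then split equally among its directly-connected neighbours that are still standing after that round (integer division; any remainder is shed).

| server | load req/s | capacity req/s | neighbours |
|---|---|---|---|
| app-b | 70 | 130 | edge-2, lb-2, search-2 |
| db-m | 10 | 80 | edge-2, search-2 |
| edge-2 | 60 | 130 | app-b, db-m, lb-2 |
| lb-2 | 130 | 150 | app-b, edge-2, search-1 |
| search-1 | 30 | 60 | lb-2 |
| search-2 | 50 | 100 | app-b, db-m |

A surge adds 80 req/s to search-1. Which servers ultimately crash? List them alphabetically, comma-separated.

Round 1 — search-1 at 110 > 60. search-1 crashes.
  search-1 sheds 110 req/s to lb-2: 110 each.
    lb-2: 130+110 = 240 > 150
Round 2 — lb-2 crashes.
  lb-2 sheds 240 req/s to app-b, edge-2: 120 each.
    app-b: 70+120 = 190 > 130
    edge-2: 60+120 = 180 > 130
Round 3 — app-b, edge-2 crash.
  app-b sheds 190 req/s to search-2: 190 each.
    search-2: 50+190 = 240 > 100
  edge-2 sheds 180 req/s to db-m: 180 each.
    db-m: 10+180 = 190 > 80
Round 4 — db-m, search-2 crash.
  db-m sheds 190 req/s: no online neighbours, lost.
  search-2 sheds 240 req/s: no online neighbours, lost.
No further crashes.

app-b, db-m, edge-2, lb-2, search-1, search-2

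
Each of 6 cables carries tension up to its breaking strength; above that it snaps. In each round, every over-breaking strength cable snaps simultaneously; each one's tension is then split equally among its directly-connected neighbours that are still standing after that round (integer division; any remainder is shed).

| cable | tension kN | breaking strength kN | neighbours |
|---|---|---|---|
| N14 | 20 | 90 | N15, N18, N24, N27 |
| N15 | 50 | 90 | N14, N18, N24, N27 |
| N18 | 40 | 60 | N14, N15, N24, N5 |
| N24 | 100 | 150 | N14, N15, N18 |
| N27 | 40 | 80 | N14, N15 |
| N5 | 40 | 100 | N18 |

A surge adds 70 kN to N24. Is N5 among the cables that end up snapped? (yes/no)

no

Round 1 — N24 at 170 > 150. N24 snaps.
  N24 sheds 170 kN to N14, N15, N18: 56 each (2 lost).
    N14: 20+56 = 76 ≤ 90
    N15: 50+56 = 106 > 90
    N18: 40+56 = 96 > 60
Round 2 — N15, N18 snap.
  N15 sheds 106 kN to N14, N27: 53 each.
    N14: 76+53 = 129 > 90
    N27: 40+53 = 93 > 80
  N18 sheds 96 kN to N14, N5: 48 each.
    N14: 129+48 = 177 > 90
    N5: 40+48 = 88 ≤ 100
Round 3 — N14, N27 snap.
  N14 sheds 177 kN: no online neighbours, lost.
  N27 sheds 93 kN: no online neighbours, lost.
No further breaks.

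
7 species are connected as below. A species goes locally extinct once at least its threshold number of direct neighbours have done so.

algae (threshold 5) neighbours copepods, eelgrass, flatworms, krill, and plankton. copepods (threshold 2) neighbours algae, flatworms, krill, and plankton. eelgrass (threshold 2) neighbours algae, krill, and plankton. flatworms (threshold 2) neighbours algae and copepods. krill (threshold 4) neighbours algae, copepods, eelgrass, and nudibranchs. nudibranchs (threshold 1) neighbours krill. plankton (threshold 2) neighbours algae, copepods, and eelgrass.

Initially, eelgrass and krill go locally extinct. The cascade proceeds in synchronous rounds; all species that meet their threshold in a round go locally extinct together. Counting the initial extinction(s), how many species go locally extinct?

3

Round 1 — eelgrass, krill go locally extinct (initial).
Round 2 — checking thresholds:
  algae: 2 of 5 neighbours < 5, below threshold.
  copepods: 1 of 4 neighbours < 2, below threshold.
  nudibranchs: 1 of 1 neighbours ≥ 1, goes locally extinct.
  plankton: 1 of 3 neighbours < 2, below threshold.
Round 3 — no new extinctions; cascade stops.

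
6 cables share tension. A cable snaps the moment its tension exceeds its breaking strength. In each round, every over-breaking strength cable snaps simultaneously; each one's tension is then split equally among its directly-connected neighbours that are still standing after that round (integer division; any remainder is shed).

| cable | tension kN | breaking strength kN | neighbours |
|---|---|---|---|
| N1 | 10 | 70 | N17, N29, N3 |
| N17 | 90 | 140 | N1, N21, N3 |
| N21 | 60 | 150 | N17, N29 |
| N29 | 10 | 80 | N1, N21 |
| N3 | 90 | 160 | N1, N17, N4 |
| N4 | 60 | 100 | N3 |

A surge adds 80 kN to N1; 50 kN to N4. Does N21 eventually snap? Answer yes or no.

Round 1 — N1 at 90 > 70; N4 at 110 > 100. N1, N4 snap.
  N1 sheds 90 kN to N17, N29, N3: 30 each.
    N17: 90+30 = 120 ≤ 140
    N29: 10+30 = 40 ≤ 80
    N3: 90+30 = 120 ≤ 160
  N4 sheds 110 kN to N3: 110 each.
    N3: 120+110 = 230 > 160
Round 2 — N3 snaps.
  N3 sheds 230 kN to N17: 230 each.
    N17: 120+230 = 350 > 140
Round 3 — N17 snaps.
  N17 sheds 350 kN to N21: 350 each.
    N21: 60+350 = 410 > 150
Round 4 — N21 snaps.
  N21 sheds 410 kN to N29: 410 each.
    N29: 40+410 = 450 > 80
Round 5 — N29 snaps.
  N29 sheds 450 kN: no online neighbours, lost.
No further breaks.

yes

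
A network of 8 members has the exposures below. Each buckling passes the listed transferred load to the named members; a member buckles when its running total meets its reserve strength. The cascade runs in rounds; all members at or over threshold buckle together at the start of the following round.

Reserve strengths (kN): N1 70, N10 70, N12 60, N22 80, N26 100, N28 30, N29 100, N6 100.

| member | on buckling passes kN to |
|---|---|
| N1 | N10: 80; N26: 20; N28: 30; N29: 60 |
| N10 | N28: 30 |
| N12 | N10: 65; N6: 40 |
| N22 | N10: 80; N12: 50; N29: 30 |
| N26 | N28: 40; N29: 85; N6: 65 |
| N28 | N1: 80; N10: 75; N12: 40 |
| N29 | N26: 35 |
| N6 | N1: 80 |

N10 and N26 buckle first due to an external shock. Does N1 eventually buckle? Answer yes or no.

Round 1 — N10, N26 buckle (initial).
  N28: +30+40 → 70 ≥ 30
  N29: +85 → 85 < 100
  N6: +65 → 65 < 100
Round 2 — N28 buckles.
  N1: +80 → 80 ≥ 70
  N12: +40 → 40 < 60
Round 3 — N1 buckles.
  N29: +60 → 145 ≥ 100
Round 4 — N29 buckles.
No further bucklings.

yes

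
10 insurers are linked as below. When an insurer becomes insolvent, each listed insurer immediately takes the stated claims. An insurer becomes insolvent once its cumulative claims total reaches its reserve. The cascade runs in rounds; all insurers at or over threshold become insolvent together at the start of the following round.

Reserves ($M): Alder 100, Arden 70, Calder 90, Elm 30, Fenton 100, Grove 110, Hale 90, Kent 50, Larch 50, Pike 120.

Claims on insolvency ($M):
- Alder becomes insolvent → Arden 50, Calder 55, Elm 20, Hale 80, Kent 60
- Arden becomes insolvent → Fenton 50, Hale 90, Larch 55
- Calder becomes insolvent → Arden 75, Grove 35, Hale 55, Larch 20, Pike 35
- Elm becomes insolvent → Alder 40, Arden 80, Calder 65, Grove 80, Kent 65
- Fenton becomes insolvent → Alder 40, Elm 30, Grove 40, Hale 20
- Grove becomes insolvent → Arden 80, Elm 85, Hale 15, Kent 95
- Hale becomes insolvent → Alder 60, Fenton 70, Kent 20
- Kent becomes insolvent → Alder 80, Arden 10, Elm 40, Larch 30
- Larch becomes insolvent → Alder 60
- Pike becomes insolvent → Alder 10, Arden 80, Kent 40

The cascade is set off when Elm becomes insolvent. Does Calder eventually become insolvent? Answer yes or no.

Round 1 — Elm becomes insolvent (initial).
  Alder: +40 → 40 < 100
  Arden: +80 → 80 ≥ 70
  Calder: +65 → 65 < 90
  Grove: +80 → 80 < 110
  Kent: +65 → 65 ≥ 50
Round 2 — Arden, Kent become insolvent.
  Alder: +80 → 120 ≥ 100
  Fenton: +50 → 50 < 100
  Hale: +90 → 90 ≥ 90
  Larch: +55+30 → 85 ≥ 50
Round 3 — Alder, Hale, Larch become insolvent.
  Calder: +55 → 120 ≥ 90
  Fenton: +70 → 120 ≥ 100
Round 4 — Calder, Fenton become insolvent.
  Grove: +35+40 → 155 ≥ 110
  Pike: +35 → 35 < 120
Round 5 — Grove becomes insolvent.
No further insolvencies.

yes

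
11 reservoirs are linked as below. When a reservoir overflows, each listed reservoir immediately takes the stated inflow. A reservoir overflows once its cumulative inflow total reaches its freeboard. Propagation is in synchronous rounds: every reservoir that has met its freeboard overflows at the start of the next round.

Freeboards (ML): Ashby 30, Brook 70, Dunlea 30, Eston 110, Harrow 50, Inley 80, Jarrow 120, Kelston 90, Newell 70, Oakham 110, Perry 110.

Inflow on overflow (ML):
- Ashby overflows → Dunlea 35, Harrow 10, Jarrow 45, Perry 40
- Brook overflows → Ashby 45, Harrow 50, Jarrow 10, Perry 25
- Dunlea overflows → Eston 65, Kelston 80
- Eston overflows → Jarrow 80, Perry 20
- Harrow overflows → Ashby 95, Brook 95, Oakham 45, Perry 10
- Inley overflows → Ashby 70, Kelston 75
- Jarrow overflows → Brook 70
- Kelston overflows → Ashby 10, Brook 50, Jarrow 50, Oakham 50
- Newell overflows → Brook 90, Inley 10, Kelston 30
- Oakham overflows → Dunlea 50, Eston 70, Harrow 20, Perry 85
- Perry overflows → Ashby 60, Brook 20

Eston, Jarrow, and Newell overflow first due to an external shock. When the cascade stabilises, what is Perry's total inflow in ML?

95

Round 1 — Eston, Jarrow, Newell overflow (initial).
  Brook: +70+90 → 160 ≥ 70
  Inley: +10 → 10 < 80
  Kelston: +30 → 30 < 90
  Perry: +20 → 20 < 110
Round 2 — Brook overflows.
  Ashby: +45 → 45 ≥ 30
  Harrow: +50 → 50 ≥ 50
  Perry: +25 → 45 < 110
Round 3 — Ashby, Harrow overflow.
  Dunlea: +35 → 35 ≥ 30
  Oakham: +45 → 45 < 110
  Perry: +40+10 → 95 < 110
Round 4 — Dunlea overflows.
  Kelston: +80 → 110 ≥ 90
Round 5 — Kelston overflows.
  Oakham: +50 → 95 < 110
No further overflows.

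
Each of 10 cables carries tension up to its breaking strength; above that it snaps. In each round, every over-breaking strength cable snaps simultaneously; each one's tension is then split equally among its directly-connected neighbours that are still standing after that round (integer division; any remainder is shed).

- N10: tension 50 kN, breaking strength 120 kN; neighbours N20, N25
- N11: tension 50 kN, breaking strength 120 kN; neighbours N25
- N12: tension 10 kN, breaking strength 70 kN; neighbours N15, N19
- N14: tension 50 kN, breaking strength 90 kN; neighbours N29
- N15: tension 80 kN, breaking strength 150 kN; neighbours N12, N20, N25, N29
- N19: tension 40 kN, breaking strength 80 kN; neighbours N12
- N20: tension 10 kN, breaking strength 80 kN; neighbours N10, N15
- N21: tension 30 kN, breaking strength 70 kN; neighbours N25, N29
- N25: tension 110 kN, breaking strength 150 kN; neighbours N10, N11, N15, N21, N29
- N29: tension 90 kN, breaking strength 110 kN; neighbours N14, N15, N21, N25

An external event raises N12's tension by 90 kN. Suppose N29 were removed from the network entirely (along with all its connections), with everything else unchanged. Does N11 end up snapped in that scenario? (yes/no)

no

With N29 removed:
Round 1 — N12 at 100 > 70. N12 snaps.
  N12 sheds 100 kN to N15, N19: 50 each.
    N15: 80+50 = 130 ≤ 150
    N19: 40+50 = 90 > 80
Round 2 — N19 snaps.
  N19 sheds 90 kN: no online neighbours, lost.
No further breaks.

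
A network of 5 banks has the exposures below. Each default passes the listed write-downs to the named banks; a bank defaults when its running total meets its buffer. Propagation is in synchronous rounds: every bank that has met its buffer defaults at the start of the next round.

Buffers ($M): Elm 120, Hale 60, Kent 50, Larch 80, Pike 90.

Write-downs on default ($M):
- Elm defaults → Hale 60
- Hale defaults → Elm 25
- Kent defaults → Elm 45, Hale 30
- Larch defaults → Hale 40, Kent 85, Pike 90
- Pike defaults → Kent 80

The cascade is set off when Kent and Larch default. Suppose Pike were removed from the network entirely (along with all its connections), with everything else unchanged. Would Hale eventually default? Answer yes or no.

yes

With Pike removed:
Round 1 — Kent, Larch default (initial).
  Elm: +45 → 45 < 120
  Hale: +30+40 → 70 ≥ 60
Round 2 — Hale defaults.
  Elm: +25 → 70 < 120
No further defaults.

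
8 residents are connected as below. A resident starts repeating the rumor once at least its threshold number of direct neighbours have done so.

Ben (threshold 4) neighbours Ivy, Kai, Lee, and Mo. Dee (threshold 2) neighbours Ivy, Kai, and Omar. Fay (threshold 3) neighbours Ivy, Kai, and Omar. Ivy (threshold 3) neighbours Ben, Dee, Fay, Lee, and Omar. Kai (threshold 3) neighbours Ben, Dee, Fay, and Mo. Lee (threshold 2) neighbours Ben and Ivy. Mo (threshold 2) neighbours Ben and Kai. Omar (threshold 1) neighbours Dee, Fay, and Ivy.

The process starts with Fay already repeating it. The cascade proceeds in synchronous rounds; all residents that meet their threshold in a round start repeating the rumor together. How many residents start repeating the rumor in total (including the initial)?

2

Round 1 — Fay starts repeating the rumor (initial).
Round 2 — checking thresholds:
  Ivy: 1 of 5 neighbours < 3, not yet.
  Kai: 1 of 4 neighbours < 3, not yet.
  Omar: 1 of 3 neighbours ≥ 1, starts repeating the rumor.
Round 3 — no new spreads; cascade stops.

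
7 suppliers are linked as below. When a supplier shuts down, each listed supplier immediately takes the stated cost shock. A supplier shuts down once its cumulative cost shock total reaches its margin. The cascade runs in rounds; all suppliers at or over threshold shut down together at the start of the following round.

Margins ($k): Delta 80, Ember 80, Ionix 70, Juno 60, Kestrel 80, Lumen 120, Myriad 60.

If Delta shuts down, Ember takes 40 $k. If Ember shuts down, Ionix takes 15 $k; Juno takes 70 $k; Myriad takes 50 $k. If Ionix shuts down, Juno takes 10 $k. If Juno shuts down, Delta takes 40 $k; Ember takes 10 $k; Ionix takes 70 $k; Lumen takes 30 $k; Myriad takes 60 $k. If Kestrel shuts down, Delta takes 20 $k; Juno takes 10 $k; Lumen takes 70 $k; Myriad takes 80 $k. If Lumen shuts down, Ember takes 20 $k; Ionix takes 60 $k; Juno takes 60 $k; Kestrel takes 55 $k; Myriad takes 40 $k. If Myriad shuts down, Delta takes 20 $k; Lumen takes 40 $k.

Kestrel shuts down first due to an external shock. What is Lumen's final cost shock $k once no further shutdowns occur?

Round 1 — Kestrel shuts down (initial).
  Delta: +20 → 20 < 80
  Juno: +10 → 10 < 60
  Lumen: +70 → 70 < 120
  Myriad: +80 → 80 ≥ 60
Round 2 — Myriad shuts down.
  Delta: +20 → 40 < 80
  Lumen: +40 → 110 < 120
No further shutdowns.

110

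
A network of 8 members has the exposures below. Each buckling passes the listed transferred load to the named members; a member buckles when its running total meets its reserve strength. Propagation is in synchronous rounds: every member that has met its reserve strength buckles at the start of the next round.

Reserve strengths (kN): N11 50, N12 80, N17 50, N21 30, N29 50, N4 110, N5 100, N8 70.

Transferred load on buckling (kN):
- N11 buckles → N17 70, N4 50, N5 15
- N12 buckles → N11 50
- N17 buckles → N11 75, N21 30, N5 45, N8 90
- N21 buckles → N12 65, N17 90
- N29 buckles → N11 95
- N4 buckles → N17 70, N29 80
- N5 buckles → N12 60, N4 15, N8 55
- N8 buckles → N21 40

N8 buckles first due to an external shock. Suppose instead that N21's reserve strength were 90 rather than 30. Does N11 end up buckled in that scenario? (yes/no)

no

With N21's reserve strength at 90:
Round 1 — N8 buckles (initial).
  N21: +40 → 40 < 90
No further bucklings.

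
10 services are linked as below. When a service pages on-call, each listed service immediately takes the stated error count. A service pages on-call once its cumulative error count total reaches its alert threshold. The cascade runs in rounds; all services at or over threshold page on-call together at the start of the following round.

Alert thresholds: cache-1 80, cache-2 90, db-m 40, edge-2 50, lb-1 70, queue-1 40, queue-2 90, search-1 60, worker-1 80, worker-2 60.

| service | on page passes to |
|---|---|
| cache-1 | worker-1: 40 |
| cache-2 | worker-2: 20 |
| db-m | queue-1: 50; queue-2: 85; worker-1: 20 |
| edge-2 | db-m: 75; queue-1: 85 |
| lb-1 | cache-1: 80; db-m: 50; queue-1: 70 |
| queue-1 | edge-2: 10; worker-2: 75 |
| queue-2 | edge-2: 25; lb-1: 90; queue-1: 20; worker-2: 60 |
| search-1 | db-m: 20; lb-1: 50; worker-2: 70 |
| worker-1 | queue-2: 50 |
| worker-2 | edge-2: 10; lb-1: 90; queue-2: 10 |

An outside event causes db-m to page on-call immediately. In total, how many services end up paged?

6

Round 1 — db-m pages on-call (initial).
  queue-1: +50 → 50 ≥ 40
  queue-2: +85 → 85 < 90
  worker-1: +20 → 20 < 80
Round 2 — queue-1 pages on-call.
  edge-2: +10 → 10 < 50
  worker-2: +75 → 75 ≥ 60
Round 3 — worker-2 pages on-call.
  edge-2: +10 → 20 < 50
  lb-1: +90 → 90 ≥ 70
  queue-2: +10 → 95 ≥ 90
Round 4 — lb-1, queue-2 page on-call.
  cache-1: +80 → 80 ≥ 80
  edge-2: +25 → 45 < 50
Round 5 — cache-1 pages on-call.
  worker-1: +40 → 60 < 80
No further pages.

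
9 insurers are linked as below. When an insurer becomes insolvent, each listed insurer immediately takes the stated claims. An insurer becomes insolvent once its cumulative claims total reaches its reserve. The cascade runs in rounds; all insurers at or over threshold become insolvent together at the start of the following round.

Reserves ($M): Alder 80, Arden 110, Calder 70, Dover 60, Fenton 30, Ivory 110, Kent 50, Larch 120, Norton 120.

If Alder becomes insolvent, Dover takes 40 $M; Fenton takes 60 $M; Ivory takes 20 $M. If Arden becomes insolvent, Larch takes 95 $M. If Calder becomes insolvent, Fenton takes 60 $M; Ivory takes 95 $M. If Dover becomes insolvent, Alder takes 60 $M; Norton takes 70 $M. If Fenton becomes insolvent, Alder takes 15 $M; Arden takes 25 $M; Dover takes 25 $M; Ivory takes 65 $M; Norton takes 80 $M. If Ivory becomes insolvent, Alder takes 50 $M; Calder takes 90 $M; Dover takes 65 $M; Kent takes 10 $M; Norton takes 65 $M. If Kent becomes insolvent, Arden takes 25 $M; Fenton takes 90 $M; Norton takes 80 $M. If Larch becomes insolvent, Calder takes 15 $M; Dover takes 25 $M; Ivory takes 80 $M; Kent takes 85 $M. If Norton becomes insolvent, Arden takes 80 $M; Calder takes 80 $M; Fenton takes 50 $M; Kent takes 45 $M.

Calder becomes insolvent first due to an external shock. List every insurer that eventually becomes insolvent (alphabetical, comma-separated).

Alder, Arden, Calder, Dover, Fenton, Ivory, Kent, Norton

Round 1 — Calder becomes insolvent (initial).
  Fenton: +60 → 60 ≥ 30
  Ivory: +95 → 95 < 110
Round 2 — Fenton becomes insolvent.
  Alder: +15 → 15 < 80
  Arden: +25 → 25 < 110
  Dover: +25 → 25 < 60
  Ivory: +65 → 160 ≥ 110
  Norton: +80 → 80 < 120
Round 3 — Ivory becomes insolvent.
  Alder: +50 → 65 < 80
  Dover: +65 → 90 ≥ 60
  Kent: +10 → 10 < 50
  Norton: +65 → 145 ≥ 120
Round 4 — Dover, Norton become insolvent.
  Alder: +60 → 125 ≥ 80
  Arden: +80 → 105 < 110
  Kent: +45 → 55 ≥ 50
Round 5 — Alder, Kent become insolvent.
  Arden: +25 → 130 ≥ 110
Round 6 — Arden becomes insolvent.
  Larch: +95 → 95 < 120
No further insolvencies.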